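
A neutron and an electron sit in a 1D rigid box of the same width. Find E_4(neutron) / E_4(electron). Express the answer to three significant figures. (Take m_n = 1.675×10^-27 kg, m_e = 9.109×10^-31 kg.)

E_n ∝ 1/m at fixed n and L, so the ratio is m_e/m_n = 9.109×10^-31/1.675×10^-27 = 5.44×10^-4.

5.44×10^-4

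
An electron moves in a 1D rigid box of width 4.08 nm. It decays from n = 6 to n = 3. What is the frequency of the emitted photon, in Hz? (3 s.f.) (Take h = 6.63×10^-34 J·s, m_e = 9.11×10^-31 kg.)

E_1 = h²/(8m_eL²) = 3.623×10^-21 J and ΔE = (6² − 3²)E_1 = 9.782×10^-20 J.
f = ΔE/h = 9.782×10^-20/6.63×10^-34 = 1.48×10^14 Hz.

f = 1.48×10^14 Hz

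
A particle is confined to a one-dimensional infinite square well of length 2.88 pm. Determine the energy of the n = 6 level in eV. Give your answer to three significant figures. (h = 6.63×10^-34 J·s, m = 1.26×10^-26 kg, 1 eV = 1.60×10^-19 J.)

For an infinite well E_n = n²h²/(8mL²), so E_1 = h²/(8mL²) = (6.63×10^-34)²/(8·1.26×10^-26·(2.88×10^-12 m)²) = 5.258×10^-19 J.
Then E_6 = 6²·E_1 = 36·5.258×10^-19 J = 1.893×10^-17 J.
Converting, E_6 = 1.893×10^-17 J / (1.60×10^-19 J/eV) = 118 eV.

E_6 = 118 eV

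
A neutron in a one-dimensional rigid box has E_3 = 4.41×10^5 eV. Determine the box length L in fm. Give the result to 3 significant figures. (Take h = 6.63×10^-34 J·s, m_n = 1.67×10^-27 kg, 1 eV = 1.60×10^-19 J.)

L = 64.8 fm

From E_n = n²h²/(8m_nL²), L = n·h/√(8m_nE_n).
E_3 = 4.41×10^5 eV = 7.056×10^-14 J, so L = 3·6.63×10^-34/√(8·1.67×10^-27·7.056×10^-14) = 6.48×10^-14 m = 64.8 fm.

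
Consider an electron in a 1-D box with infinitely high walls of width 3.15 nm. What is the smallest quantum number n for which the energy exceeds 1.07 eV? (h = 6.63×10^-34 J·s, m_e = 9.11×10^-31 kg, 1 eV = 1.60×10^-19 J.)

n = 6

E_1 = h²/(8m_eL²) = 6.079×10^-21 J = 0.03799 eV.
Need n² > 1.07/0.03799 = 28.17, i.e. n > 5.308.
The smallest integer satisfying this is n = 6.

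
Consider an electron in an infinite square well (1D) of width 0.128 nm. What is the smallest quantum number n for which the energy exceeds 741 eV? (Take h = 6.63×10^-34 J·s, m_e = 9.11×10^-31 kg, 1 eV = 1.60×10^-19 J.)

n = 6

E_1 = h²/(8m_eL²) = 3.681×10^-18 J = 23.01 eV.
Need n² > 741/23.01 = 32.20, i.e. n > 5.675.
The smallest integer satisfying this is n = 6.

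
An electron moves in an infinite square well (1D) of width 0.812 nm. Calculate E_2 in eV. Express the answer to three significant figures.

E_2 = 2.28 eV

For an infinite well E_n = n²h²/(8m_eL²), so E_1 = h²/(8m_eL²) = (6.626×10^-34)²/(8·9.109×10^-31·(8.12×10^-10 m)²) = 9.138×10^-20 J.
Then E_2 = 2²·E_1 = 4·9.138×10^-20 J = 3.655×10^-19 J.
Converting, E_2 = 3.655×10^-19 J / (1.602×10^-19 J/eV) = 2.28 eV.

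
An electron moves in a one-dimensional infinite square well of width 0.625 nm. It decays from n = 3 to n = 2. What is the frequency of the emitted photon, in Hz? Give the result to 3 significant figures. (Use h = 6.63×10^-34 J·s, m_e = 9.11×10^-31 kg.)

f = 1.16×10^15 Hz

E_1 = h²/(8m_eL²) = 1.544×10^-19 J and ΔE = (3² − 2²)E_1 = 7.720×10^-19 J.
f = ΔE/h = 7.720×10^-19/6.63×10^-34 = 1.16×10^15 Hz.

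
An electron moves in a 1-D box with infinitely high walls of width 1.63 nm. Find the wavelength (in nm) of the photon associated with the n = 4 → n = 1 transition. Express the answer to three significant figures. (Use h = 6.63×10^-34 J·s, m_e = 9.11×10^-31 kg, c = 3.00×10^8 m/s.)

λ = 584 nm

E_1 = h²/(8m_eL²) = 2.270×10^-20 J, so ΔE = (4² − 1²)E_1 = 3.405×10^-19 J.
λ = hc/ΔE = (6.63×10^-34·3.00×10^8)/3.405×10^-19 = 5.84×10^-7 m = 584 nm.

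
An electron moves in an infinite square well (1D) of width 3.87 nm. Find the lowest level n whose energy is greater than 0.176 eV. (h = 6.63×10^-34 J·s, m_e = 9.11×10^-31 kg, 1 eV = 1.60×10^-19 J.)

n = 3

E_1 = h²/(8m_eL²) = 4.027×10^-21 J = 0.02517 eV.
Need n² > 0.176/0.02517 = 6.992, i.e. n > 2.644.
The smallest integer satisfying this is n = 3.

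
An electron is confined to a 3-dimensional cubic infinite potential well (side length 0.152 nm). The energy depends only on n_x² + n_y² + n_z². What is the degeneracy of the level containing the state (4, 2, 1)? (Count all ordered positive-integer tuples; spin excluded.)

degeneracy = 6

The level has n_x² + n_y² + n_z² = 21. The ordered positive-integer solutions are (1, 2, 4), (1, 4, 2), (2, 1, 4), (2, 4, 1), (4, 1, 2), (4, 2, 1).
That gives 6 states.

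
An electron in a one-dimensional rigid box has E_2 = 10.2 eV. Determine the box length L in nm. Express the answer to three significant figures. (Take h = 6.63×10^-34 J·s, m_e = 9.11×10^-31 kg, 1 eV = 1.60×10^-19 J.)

From E_n = n²h²/(8m_eL²), L = n·h/√(8m_eE_n).
E_2 = 10.2 eV = 1.632×10^-18 J, so L = 2·6.63×10^-34/√(8·9.11×10^-31·1.632×10^-18) = 3.84×10^-10 m = 0.384 nm.

L = 0.384 nm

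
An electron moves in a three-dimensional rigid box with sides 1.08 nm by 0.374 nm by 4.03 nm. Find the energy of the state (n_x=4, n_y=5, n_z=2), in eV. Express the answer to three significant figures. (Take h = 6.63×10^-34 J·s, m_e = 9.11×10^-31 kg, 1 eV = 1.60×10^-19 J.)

E = 72.6 eV

For a 3D rectangular well E = (h²/8m_e)·Σ n_i²/L_i² = (6.63×10^-34)²/(8·9.11×10^-31) · [4²/(1.08 nm)² + 5²/(0.374 nm)² + 2²/(4.03 nm)²].
Evaluating gives E = 1.162×10^-17 J = 72.6 eV.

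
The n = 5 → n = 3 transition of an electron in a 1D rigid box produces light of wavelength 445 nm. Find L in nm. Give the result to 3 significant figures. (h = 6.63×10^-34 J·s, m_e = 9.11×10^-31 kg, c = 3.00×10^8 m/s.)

The photon carries ΔE = hc/λ = 6.63×10^-34·3.00×10^8/4.45×10^-7 m = 4.470×10^-19 J.
Since ΔE = (5² − 3²)E_1, E_1 = 2.794×10^-20 J, and L = h/√(8m_eE_1) = 1.47×10^-9 m = 1.47 nm.

L = 1.47 nm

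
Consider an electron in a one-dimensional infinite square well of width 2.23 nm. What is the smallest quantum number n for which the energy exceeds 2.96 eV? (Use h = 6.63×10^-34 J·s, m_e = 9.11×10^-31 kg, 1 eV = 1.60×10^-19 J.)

E_1 = h²/(8m_eL²) = 1.213×10^-20 J = 0.07581 eV.
Need n² > 2.96/0.07581 = 39.04, i.e. n > 6.248.
The smallest integer satisfying this is n = 7.

n = 7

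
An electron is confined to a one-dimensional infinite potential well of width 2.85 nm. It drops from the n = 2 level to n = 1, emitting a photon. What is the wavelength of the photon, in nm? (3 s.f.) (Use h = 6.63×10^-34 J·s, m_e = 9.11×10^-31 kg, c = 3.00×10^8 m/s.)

E_1 = h²/(8m_eL²) = 7.426×10^-21 J, so ΔE = (2² − 1²)E_1 = 2.228×10^-20 J.
λ = hc/ΔE = (6.63×10^-34·3.00×10^8)/2.228×10^-20 = 8.93×10^-6 m = 8.93×10^3 nm.

λ = 8.93×10^3 nm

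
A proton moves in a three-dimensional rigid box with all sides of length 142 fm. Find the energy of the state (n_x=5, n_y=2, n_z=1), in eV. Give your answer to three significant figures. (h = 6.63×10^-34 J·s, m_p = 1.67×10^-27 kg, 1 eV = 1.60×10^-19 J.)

For a 3D rectangular well E = (h²/8m_p)·Σ n_i²/L_i² = (6.63×10^-34)²/(8·1.67×10^-27) · [5²/(142 fm)² + 2²/(142 fm)² + 1²/(142 fm)²].
Evaluating gives E = 4.895×10^-14 J = 3.06×10^5 eV.

E = 3.06×10^5 eV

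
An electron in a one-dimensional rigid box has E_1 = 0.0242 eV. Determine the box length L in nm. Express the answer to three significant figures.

L = 3.94 nm

From E_n = n²h²/(8m_eL²), L = n·h/√(8m_eE_n).
E_1 = 0.0242 eV = 3.877×10^-21 J, so L = 1·6.626×10^-34/√(8·9.109×10^-31·3.877×10^-21) = 3.94×10^-9 m = 3.94 nm.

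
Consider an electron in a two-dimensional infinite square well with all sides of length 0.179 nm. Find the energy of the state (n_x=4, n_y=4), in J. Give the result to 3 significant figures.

For a 2D rectangular well E = (h²/8m_e)·Σ n_i²/L_i² = (6.626×10^-34)²/(8·9.109×10^-31) · [4²/(0.179 nm)² + 4²/(0.179 nm)²].
Evaluating gives E = 6.02×10^-17 J.

E = 6.02×10^-17 J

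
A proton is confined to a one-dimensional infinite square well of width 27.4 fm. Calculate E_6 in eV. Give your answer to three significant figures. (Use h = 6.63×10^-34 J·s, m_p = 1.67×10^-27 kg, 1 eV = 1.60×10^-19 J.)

E_6 = 9.86×10^6 eV

For an infinite well E_n = n²h²/(8m_pL²), so E_1 = h²/(8m_pL²) = (6.63×10^-34)²/(8·1.67×10^-27·(2.74×10^-14 m)²) = 4.382×10^-14 J.
Then E_6 = 6²·E_1 = 36·4.382×10^-14 J = 1.578×10^-12 J.
Converting, E_6 = 1.578×10^-12 J / (1.60×10^-19 J/eV) = 9.86×10^6 eV.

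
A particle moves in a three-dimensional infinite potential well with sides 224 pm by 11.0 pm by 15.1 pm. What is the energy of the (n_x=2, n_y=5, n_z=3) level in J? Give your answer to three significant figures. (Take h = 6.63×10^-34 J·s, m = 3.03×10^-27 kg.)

E = 4.46×10^-18 J

For a 3D rectangular well E = (h²/8m)·Σ n_i²/L_i² = (6.63×10^-34)²/(8·3.03×10^-27) · [2²/(224 pm)² + 5²/(11.0 pm)² + 3²/(15.1 pm)²].
Evaluating gives E = 4.46×10^-18 J.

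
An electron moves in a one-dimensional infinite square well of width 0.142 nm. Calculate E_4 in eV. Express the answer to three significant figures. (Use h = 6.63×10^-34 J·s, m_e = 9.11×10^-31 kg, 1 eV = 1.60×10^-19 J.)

For an infinite well E_n = n²h²/(8m_eL²), so E_1 = h²/(8m_eL²) = (6.63×10^-34)²/(8·9.11×10^-31·(1.42×10^-10 m)²) = 2.991×10^-18 J.
Then E_4 = 4²·E_1 = 16·2.991×10^-18 J = 4.786×10^-17 J.
Converting, E_4 = 4.786×10^-17 J / (1.60×10^-19 J/eV) = 299 eV.

E_4 = 299 eV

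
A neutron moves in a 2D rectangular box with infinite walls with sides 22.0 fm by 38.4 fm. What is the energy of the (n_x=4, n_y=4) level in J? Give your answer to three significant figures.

For a 2D rectangular well E = (h²/8m_n)·Σ n_i²/L_i² = (6.626×10^-34)²/(8·1.675×10^-27) · [4²/(22.0 fm)² + 4²/(38.4 fm)²].
Evaluating gives E = 1.44×10^-12 J.

E = 1.44×10^-12 J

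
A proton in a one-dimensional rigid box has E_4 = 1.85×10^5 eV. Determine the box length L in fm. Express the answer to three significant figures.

From E_n = n²h²/(8m_pL²), L = n·h/√(8m_pE_n).
E_4 = 1.85×10^5 eV = 2.964×10^-14 J, so L = 4·6.626×10^-34/√(8·1.673×10^-27·2.964×10^-14) = 1.33×10^-13 m = 133 fm.

L = 133 fm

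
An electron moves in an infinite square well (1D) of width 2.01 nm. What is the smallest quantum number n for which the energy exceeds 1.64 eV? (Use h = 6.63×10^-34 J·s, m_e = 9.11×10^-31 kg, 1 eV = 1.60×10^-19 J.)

n = 5

E_1 = h²/(8m_eL²) = 1.493×10^-20 J = 0.09331 eV.
Need n² > 1.64/0.09331 = 17.58, i.e. n > 4.193.
The smallest integer satisfying this is n = 5.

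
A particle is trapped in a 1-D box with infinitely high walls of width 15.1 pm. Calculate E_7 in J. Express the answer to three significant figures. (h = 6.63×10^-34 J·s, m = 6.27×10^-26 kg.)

For an infinite well E_n = n²h²/(8mL²), so E_1 = h²/(8mL²) = (6.63×10^-34)²/(8·6.27×10^-26·(1.51×10^-11 m)²) = 3.843×10^-21 J.
Then E_7 = 7²·E_1 = 49·3.843×10^-21 J = 1.88×10^-19 J.

E_7 = 1.88×10^-19 J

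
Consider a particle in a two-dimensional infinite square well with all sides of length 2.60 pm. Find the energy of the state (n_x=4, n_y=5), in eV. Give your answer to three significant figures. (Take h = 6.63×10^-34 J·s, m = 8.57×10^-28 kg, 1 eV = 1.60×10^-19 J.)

E = 2.43×10^3 eV

For a 2D rectangular well E = (h²/8m)·Σ n_i²/L_i² = (6.63×10^-34)²/(8·8.57×10^-28) · [4²/(2.60 pm)² + 5²/(2.60 pm)²].
Evaluating gives E = 3.889×10^-16 J = 2.43×10^3 eV.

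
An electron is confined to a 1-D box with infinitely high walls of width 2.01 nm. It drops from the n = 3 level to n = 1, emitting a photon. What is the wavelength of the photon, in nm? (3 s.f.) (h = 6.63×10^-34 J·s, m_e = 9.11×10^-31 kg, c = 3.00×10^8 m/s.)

E_1 = h²/(8m_eL²) = 1.493×10^-20 J, so ΔE = (3² − 1²)E_1 = 1.194×10^-19 J.
λ = hc/ΔE = (6.63×10^-34·3.00×10^8)/1.194×10^-19 = 1.67×10^-6 m = 1.67×10^3 nm.

λ = 1.67×10^3 nm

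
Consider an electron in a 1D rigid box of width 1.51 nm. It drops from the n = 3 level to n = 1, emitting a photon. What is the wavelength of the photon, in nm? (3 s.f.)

λ = 940 nm

E_1 = h²/(8m_eL²) = 2.642×10^-20 J, so ΔE = (3² − 1²)E_1 = 2.114×10^-19 J.
λ = hc/ΔE = (6.626×10^-34·2.998×10^8)/2.114×10^-19 = 9.40×10^-7 m = 940 nm.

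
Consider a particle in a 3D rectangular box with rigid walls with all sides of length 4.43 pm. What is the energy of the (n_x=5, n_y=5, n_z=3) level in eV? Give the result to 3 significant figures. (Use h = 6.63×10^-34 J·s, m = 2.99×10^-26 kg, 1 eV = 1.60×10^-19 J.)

For a 3D rectangular well E = (h²/8m)·Σ n_i²/L_i² = (6.63×10^-34)²/(8·2.99×10^-26) · [5²/(4.43 pm)² + 5²/(4.43 pm)² + 3²/(4.43 pm)²].
Evaluating gives E = 5.525×10^-18 J = 34.5 eV.

E = 34.5 eV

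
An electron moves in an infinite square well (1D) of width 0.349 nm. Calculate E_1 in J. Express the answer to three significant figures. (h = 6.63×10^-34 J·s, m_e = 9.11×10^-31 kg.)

E_1 = 4.95×10^-19 J

For an infinite well E_n = n²h²/(8m_eL²), so E_1 = h²/(8m_eL²) = (6.63×10^-34)²/(8·9.11×10^-31·(3.49×10^-10 m)²) = 4.952×10^-19 J.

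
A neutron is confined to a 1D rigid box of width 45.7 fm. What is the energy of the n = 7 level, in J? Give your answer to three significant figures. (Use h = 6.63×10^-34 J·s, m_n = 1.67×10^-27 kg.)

E_7 = 7.72×10^-13 J

For an infinite well E_n = n²h²/(8m_nL²), so E_1 = h²/(8m_nL²) = (6.63×10^-34)²/(8·1.67×10^-27·(4.57×10^-14 m)²) = 1.575×10^-14 J.
Then E_7 = 7²·E_1 = 49·1.575×10^-14 J = 7.72×10^-13 J.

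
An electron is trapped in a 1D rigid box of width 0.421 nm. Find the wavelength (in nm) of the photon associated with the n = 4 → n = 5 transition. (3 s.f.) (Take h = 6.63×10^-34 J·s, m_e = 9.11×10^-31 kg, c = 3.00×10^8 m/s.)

E_1 = h²/(8m_eL²) = 3.403×10^-19 J, so ΔE = (5² − 4²)E_1 = 3.063×10^-18 J.
λ = hc/ΔE = (6.63×10^-34·3.00×10^8)/3.063×10^-18 = 6.49×10^-8 m = 64.9 nm.

λ = 64.9 nm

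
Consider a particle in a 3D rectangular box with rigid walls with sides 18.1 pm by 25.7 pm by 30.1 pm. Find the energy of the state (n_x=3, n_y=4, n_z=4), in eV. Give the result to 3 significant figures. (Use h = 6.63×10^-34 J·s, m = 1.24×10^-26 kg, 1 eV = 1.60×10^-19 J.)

E = 1.92 eV

For a 3D rectangular well E = (h²/8m)·Σ n_i²/L_i² = (6.63×10^-34)²/(8·1.24×10^-26) · [3²/(18.1 pm)² + 4²/(25.7 pm)² + 4²/(30.1 pm)²].
Evaluating gives E = 3.073×10^-19 J = 1.92 eV.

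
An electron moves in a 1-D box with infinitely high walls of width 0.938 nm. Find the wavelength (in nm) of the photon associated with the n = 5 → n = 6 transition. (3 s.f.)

λ = 264 nm

E_1 = h²/(8m_eL²) = 6.848×10^-20 J, so ΔE = (6² − 5²)E_1 = 7.533×10^-19 J.
λ = hc/ΔE = (6.626×10^-34·2.998×10^8)/7.533×10^-19 = 2.64×10^-7 m = 264 nm.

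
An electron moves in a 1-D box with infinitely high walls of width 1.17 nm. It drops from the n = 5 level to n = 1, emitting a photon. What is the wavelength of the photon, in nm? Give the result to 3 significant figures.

λ = 188 nm

E_1 = h²/(8m_eL²) = 4.401×10^-20 J, so ΔE = (5² − 1²)E_1 = 1.056×10^-18 J.
λ = hc/ΔE = (6.626×10^-34·2.998×10^8)/1.056×10^-18 = 1.88×10^-7 m = 188 nm.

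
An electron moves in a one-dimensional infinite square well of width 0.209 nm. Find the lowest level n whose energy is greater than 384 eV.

E_1 = h²/(8m_eL²) = 1.379×10^-18 J = 8.608 eV.
Need n² > 384/8.608 = 44.61, i.e. n > 6.679.
The smallest integer satisfying this is n = 7.

n = 7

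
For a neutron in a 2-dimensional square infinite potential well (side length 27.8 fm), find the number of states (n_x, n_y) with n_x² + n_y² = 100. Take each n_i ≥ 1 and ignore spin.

degeneracy = 2

The level has n_x² + n_y² = 100. The ordered positive-integer solutions are (6, 8), (8, 6).
That gives 2 states.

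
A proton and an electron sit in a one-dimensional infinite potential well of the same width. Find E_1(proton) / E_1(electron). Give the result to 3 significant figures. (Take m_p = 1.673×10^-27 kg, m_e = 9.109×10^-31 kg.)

E_n ∝ 1/m at fixed n and L, so the ratio is m_e/m_p = 9.109×10^-31/1.673×10^-27 = 5.44×10^-4.

5.44×10^-4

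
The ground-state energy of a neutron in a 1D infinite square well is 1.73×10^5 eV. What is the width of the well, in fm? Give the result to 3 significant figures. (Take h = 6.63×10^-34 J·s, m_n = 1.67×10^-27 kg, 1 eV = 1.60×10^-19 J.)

From E_n = n²h²/(8m_nL²), L = n·h/√(8m_nE_n).
E_1 = 1.73×10^5 eV = 2.768×10^-14 J, so L = 1·6.63×10^-34/√(8·1.67×10^-27·2.768×10^-14) = 3.45×10^-14 m = 34.5 fm.

L = 34.5 fm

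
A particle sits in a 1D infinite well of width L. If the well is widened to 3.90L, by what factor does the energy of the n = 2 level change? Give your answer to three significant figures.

0.0657

E_n ∝ 1/L², so the energy scales by 1/3.90² = 0.0657.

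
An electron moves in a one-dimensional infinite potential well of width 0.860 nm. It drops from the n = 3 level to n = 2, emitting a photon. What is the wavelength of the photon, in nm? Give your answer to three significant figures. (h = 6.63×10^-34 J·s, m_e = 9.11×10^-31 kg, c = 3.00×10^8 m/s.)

E_1 = h²/(8m_eL²) = 8.155×10^-20 J, so ΔE = (3² − 2²)E_1 = 4.078×10^-19 J.
λ = hc/ΔE = (6.63×10^-34·3.00×10^8)/4.078×10^-19 = 4.88×10^-7 m = 488 nm.

λ = 488 nm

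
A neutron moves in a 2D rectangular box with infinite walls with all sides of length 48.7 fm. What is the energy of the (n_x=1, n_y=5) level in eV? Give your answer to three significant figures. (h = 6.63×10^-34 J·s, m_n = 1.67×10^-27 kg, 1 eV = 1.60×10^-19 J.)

For a 2D rectangular well E = (h²/8m_n)·Σ n_i²/L_i² = (6.63×10^-34)²/(8·1.67×10^-27) · [1²/(48.7 fm)² + 5²/(48.7 fm)²].
Evaluating gives E = 3.607×10^-13 J = 2.25×10^6 eV.

E = 2.25×10^6 eV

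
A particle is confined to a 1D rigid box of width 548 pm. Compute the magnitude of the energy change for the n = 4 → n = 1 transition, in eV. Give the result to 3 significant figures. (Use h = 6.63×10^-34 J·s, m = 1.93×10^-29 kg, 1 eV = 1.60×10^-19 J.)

|ΔE| = 0.889 eV

E_1 = h²/(8mL²) = 9.480×10^-21 J.
|ΔE| = |4² − 1²|·E_1 = 15·9.480×10^-21 J = 1.422×10^-19 J = 0.889 eV.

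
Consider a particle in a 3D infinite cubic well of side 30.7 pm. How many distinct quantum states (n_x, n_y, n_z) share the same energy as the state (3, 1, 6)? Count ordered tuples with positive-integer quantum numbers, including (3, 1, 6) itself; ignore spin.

degeneracy = 6

The level has n_x² + n_y² + n_z² = 46. The ordered positive-integer solutions are (1, 3, 6), (1, 6, 3), (3, 1, 6), (3, 6, 1), (6, 1, 3), (6, 3, 1).
That gives 6 states.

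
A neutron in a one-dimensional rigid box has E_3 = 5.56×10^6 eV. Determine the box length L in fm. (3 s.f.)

From E_n = n²h²/(8m_nL²), L = n·h/√(8m_nE_n).
E_3 = 5.56×10^6 eV = 8.907×10^-13 J, so L = 3·6.626×10^-34/√(8·1.675×10^-27·8.907×10^-13) = 1.82×10^-14 m = 18.2 fm.

L = 18.2 fm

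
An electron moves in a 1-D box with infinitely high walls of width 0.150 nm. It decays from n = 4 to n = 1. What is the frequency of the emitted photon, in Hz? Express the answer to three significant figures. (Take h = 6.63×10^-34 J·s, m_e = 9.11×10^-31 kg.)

E_1 = h²/(8m_eL²) = 2.681×10^-18 J and ΔE = (4² − 1²)E_1 = 4.021×10^-17 J.
f = ΔE/h = 4.021×10^-17/6.63×10^-34 = 6.06×10^16 Hz.

f = 6.06×10^16 Hz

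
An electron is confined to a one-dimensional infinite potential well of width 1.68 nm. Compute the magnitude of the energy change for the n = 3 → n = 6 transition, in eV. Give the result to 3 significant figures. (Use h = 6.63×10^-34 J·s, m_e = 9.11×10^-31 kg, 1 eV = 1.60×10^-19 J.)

|ΔE| = 3.61 eV

E_1 = h²/(8m_eL²) = 2.137×10^-20 J.
|ΔE| = |3² − 6²|·E_1 = 27·2.137×10^-20 J = 5.770×10^-19 J = 3.61 eV.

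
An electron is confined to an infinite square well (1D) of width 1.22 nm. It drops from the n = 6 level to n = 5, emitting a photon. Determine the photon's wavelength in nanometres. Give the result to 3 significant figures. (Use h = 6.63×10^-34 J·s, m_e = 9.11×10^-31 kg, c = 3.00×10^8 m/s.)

E_1 = h²/(8m_eL²) = 4.052×10^-20 J, so ΔE = (6² − 5²)E_1 = 4.457×10^-19 J.
λ = hc/ΔE = (6.63×10^-34·3.00×10^8)/4.457×10^-19 = 4.46×10^-7 m = 446 nm.

λ = 446 nm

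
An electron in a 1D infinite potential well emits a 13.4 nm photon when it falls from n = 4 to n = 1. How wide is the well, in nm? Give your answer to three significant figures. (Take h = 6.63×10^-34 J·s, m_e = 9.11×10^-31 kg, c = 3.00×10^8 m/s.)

L = 0.247 nm

The photon carries ΔE = hc/λ = 6.63×10^-34·3.00×10^8/1.34×10^-8 m = 1.484×10^-17 J.
Since ΔE = (4² − 1²)E_1, E_1 = 9.893×10^-19 J, and L = h/√(8m_eE_1) = 2.47×10^-10 m = 0.247 nm.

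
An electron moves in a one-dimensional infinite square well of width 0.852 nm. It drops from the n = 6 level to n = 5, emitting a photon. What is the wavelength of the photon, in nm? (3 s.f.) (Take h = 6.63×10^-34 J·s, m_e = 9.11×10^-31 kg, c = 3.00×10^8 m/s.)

λ = 218 nm

E_1 = h²/(8m_eL²) = 8.309×10^-20 J, so ΔE = (6² − 5²)E_1 = 9.140×10^-19 J.
λ = hc/ΔE = (6.63×10^-34·3.00×10^8)/9.140×10^-19 = 2.18×10^-7 m = 218 nm.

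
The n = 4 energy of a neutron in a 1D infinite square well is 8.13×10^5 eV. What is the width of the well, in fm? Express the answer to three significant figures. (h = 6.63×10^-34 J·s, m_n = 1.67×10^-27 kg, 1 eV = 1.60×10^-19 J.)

L = 63.6 fm

From E_n = n²h²/(8m_nL²), L = n·h/√(8m_nE_n).
E_4 = 8.13×10^5 eV = 1.301×10^-13 J, so L = 4·6.63×10^-34/√(8·1.67×10^-27·1.301×10^-13) = 6.36×10^-14 m = 63.6 fm.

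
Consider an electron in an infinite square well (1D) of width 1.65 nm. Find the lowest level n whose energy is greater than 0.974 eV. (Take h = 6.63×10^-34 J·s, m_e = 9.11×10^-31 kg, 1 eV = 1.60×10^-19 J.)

n = 3

E_1 = h²/(8m_eL²) = 2.215×10^-20 J = 0.1384 eV.
Need n² > 0.974/0.1384 = 7.038, i.e. n > 2.653.
The smallest integer satisfying this is n = 3.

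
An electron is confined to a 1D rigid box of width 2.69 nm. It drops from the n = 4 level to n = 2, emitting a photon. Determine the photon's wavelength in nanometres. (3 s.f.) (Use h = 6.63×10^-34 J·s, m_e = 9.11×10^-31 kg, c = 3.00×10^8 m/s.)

λ = 1.99×10^3 nm

E_1 = h²/(8m_eL²) = 8.335×10^-21 J, so ΔE = (4² − 2²)E_1 = 1.000×10^-19 J.
λ = hc/ΔE = (6.63×10^-34·3.00×10^8)/1.000×10^-19 = 1.99×10^-6 m = 1.99×10^3 nm.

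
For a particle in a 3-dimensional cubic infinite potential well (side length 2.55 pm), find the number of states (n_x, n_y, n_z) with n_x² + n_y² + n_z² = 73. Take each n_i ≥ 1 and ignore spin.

degeneracy = 3

The level has n_x² + n_y² + n_z² = 73. The ordered positive-integer solutions are (1, 6, 6), (6, 1, 6), (6, 6, 1).
That gives 3 states.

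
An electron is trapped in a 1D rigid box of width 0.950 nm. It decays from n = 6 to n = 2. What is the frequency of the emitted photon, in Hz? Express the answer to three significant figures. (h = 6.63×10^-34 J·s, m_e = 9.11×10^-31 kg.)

f = 3.23×10^15 Hz

E_1 = h²/(8m_eL²) = 6.683×10^-20 J and ΔE = (6² − 2²)E_1 = 2.139×10^-18 J.
f = ΔE/h = 2.139×10^-18/6.63×10^-34 = 3.23×10^15 Hz.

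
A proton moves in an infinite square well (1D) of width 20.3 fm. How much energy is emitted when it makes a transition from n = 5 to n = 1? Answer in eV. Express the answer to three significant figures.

|ΔE| = 1.19×10^7 eV

E_1 = h²/(8m_pL²) = 7.960×10^-14 J.
|ΔE| = |5² − 1²|·E_1 = 24·7.960×10^-14 J = 1.910×10^-12 J = 1.19×10^7 eV.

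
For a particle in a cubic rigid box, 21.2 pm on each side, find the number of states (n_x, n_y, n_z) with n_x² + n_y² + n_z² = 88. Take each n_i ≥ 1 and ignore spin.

The level has n_x² + n_y² + n_z² = 88. The ordered positive-integer solutions are (4, 6, 6), (6, 4, 6), (6, 6, 4).
That gives 3 states.

degeneracy = 3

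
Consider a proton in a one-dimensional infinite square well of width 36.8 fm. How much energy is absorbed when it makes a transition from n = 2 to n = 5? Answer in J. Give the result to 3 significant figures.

|ΔE| = 5.09×10^-13 J

E_1 = h²/(8m_pL²) = 2.422×10^-14 J.
|ΔE| = |2² − 5²|·E_1 = 21·2.422×10^-14 J = 5.09×10^-13 J.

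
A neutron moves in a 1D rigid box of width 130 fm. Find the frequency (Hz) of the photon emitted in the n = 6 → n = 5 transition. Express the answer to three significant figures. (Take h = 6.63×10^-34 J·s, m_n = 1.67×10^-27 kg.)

f = 3.23×10^19 Hz

E_1 = h²/(8m_nL²) = 1.947×10^-15 J and ΔE = (6² − 5²)E_1 = 2.142×10^-14 J.
f = ΔE/h = 2.142×10^-14/6.63×10^-34 = 3.23×10^19 Hz.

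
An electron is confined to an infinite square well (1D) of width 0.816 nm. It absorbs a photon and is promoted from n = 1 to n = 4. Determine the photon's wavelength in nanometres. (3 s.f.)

E_1 = h²/(8m_eL²) = 9.048×10^-20 J, so ΔE = (4² − 1²)E_1 = 1.357×10^-18 J.
λ = hc/ΔE = (6.626×10^-34·2.998×10^8)/1.357×10^-18 = 1.46×10^-7 m = 146 nm.

λ = 146 nm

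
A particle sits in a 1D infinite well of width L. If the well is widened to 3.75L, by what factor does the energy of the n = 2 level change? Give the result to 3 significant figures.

E_n ∝ 1/L², so the energy scales by 1/3.75² = 0.0711.

0.0711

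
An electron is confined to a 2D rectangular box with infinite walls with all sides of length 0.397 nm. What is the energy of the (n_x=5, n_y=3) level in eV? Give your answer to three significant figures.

For a 2D rectangular well E = (h²/8m_e)·Σ n_i²/L_i² = (6.626×10^-34)²/(8·9.109×10^-31) · [5²/(0.397 nm)² + 3²/(0.397 nm)²].
Evaluating gives E = 1.300×10^-17 J = 81.1 eV.

E = 81.1 eV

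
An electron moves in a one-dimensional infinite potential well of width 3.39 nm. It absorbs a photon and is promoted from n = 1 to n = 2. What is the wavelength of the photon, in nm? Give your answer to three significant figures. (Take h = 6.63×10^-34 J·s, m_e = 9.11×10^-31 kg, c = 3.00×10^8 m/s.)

λ = 1.26×10^4 nm

E_1 = h²/(8m_eL²) = 5.248×10^-21 J, so ΔE = (2² − 1²)E_1 = 1.574×10^-20 J.
λ = hc/ΔE = (6.63×10^-34·3.00×10^8)/1.574×10^-20 = 1.26×10^-5 m = 1.26×10^4 nm.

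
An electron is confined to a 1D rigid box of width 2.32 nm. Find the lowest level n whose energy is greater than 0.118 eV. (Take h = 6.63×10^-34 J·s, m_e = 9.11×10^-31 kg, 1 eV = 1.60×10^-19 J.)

n = 2

E_1 = h²/(8m_eL²) = 1.121×10^-20 J = 0.07006 eV.
Need n² > 0.118/0.07006 = 1.684, i.e. n > 1.298.
The smallest integer satisfying this is n = 2.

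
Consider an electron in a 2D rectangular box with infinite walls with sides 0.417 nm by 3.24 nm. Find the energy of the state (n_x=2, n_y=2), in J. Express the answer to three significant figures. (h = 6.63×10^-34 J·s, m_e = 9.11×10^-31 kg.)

E = 1.41×10^-18 J

For a 2D rectangular well E = (h²/8m_e)·Σ n_i²/L_i² = (6.63×10^-34)²/(8·9.11×10^-31) · [2²/(0.417 nm)² + 2²/(3.24 nm)²].
Evaluating gives E = 1.41×10^-18 J.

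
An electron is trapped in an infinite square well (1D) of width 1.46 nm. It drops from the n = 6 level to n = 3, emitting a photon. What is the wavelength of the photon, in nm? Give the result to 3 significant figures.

E_1 = h²/(8m_eL²) = 2.826×10^-20 J, so ΔE = (6² − 3²)E_1 = 7.630×10^-19 J.
λ = hc/ΔE = (6.626×10^-34·2.998×10^8)/7.630×10^-19 = 2.60×10^-7 m = 260 nm.

λ = 260 nm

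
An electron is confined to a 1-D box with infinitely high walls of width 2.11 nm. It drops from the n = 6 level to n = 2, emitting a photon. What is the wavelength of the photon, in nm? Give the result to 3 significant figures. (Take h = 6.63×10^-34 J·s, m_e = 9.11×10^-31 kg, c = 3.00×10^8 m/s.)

E_1 = h²/(8m_eL²) = 1.355×10^-20 J, so ΔE = (6² − 2²)E_1 = 4.336×10^-19 J.
λ = hc/ΔE = (6.63×10^-34·3.00×10^8)/4.336×10^-19 = 4.59×10^-7 m = 459 nm.

λ = 459 nm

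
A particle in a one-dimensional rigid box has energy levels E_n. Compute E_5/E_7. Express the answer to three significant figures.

E_n ∝ n², so E_5/E_7 = 5²/7² = 25/49 = 0.510.

0.510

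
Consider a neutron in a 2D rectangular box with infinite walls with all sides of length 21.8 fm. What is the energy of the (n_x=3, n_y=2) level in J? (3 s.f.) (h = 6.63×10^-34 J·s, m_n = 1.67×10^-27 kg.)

E = 9.00×10^-13 J

For a 2D rectangular well E = (h²/8m_n)·Σ n_i²/L_i² = (6.63×10^-34)²/(8·1.67×10^-27) · [3²/(21.8 fm)² + 2²/(21.8 fm)²].
Evaluating gives E = 9.00×10^-13 J.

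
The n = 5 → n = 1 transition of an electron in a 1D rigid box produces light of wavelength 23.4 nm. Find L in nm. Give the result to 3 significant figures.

The photon carries ΔE = hc/λ = 6.626×10^-34·2.998×10^8/2.34×10^-8 m = 8.489×10^-18 J.
Since ΔE = (5² − 1²)E_1, E_1 = 3.537×10^-19 J, and L = h/√(8m_eE_1) = 4.13×10^-10 m = 0.413 nm.

L = 0.413 nm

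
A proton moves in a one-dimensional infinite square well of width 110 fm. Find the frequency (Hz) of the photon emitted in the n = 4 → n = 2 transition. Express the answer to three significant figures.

f = 4.91×10^19 Hz

E_1 = h²/(8m_pL²) = 2.711×10^-15 J and ΔE = (4² − 2²)E_1 = 3.253×10^-14 J.
f = ΔE/h = 3.253×10^-14/6.626×10^-34 = 4.91×10^19 Hz.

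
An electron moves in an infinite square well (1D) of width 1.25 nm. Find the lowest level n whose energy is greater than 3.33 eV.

E_1 = h²/(8m_eL²) = 3.856×10^-20 J = 0.2407 eV.
Need n² > 3.33/0.2407 = 13.83, i.e. n > 3.719.
The smallest integer satisfying this is n = 4.

n = 4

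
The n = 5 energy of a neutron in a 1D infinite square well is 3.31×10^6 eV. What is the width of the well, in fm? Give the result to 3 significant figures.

L = 39.3 fm

From E_n = n²h²/(8m_nL²), L = n·h/√(8m_nE_n).
E_5 = 3.31×10^6 eV = 5.303×10^-13 J, so L = 5·6.626×10^-34/√(8·1.675×10^-27·5.303×10^-13) = 3.93×10^-14 m = 39.3 fm.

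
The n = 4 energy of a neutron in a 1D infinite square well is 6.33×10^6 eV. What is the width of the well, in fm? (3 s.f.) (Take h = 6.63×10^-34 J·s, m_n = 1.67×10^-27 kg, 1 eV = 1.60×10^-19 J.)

L = 22.8 fm

From E_n = n²h²/(8m_nL²), L = n·h/√(8m_nE_n).
E_4 = 6.33×10^6 eV = 1.013×10^-12 J, so L = 4·6.63×10^-34/√(8·1.67×10^-27·1.013×10^-12) = 2.28×10^-14 m = 22.8 fm.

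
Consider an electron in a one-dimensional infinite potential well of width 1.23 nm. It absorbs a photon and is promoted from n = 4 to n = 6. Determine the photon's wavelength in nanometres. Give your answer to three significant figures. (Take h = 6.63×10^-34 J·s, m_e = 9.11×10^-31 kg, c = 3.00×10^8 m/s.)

λ = 249 nm

E_1 = h²/(8m_eL²) = 3.987×10^-20 J, so ΔE = (6² − 4²)E_1 = 7.974×10^-19 J.
λ = hc/ΔE = (6.63×10^-34·3.00×10^8)/7.974×10^-19 = 2.49×10^-7 m = 249 nm.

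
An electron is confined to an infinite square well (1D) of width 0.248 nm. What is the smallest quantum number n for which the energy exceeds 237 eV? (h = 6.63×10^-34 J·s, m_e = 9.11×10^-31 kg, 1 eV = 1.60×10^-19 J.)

n = 7

E_1 = h²/(8m_eL²) = 9.807×10^-19 J = 6.129 eV.
Need n² > 237/6.129 = 38.67, i.e. n > 6.219.
The smallest integer satisfying this is n = 7.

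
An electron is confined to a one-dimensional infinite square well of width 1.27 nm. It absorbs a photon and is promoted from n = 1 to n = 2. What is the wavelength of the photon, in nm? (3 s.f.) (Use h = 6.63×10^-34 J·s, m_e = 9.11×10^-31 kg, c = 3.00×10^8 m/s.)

E_1 = h²/(8m_eL²) = 3.739×10^-20 J, so ΔE = (2² − 1²)E_1 = 1.122×10^-19 J.
λ = hc/ΔE = (6.63×10^-34·3.00×10^8)/1.122×10^-19 = 1.77×10^-6 m = 1.77×10^3 nm.

λ = 1.77×10^3 nm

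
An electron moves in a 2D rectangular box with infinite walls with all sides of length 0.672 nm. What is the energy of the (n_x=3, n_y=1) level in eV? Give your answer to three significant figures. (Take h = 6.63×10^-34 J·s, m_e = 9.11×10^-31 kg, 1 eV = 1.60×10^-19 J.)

For a 2D rectangular well E = (h²/8m_e)·Σ n_i²/L_i² = (6.63×10^-34)²/(8·9.11×10^-31) · [3²/(0.672 nm)² + 1²/(0.672 nm)²].
Evaluating gives E = 1.336×10^-18 J = 8.35 eV.

E = 8.35 eV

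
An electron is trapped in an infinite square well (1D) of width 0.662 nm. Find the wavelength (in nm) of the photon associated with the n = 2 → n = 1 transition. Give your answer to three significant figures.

λ = 482 nm

E_1 = h²/(8m_eL²) = 1.375×10^-19 J, so ΔE = (2² − 1²)E_1 = 4.125×10^-19 J.
λ = hc/ΔE = (6.626×10^-34·2.998×10^8)/4.125×10^-19 = 4.82×10^-7 m = 482 nm.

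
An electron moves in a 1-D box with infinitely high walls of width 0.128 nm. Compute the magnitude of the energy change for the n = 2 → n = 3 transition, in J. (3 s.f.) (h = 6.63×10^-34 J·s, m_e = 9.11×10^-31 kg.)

E_1 = h²/(8m_eL²) = 3.681×10^-18 J.
|ΔE| = |2² − 3²|·E_1 = 5·3.681×10^-18 J = 1.84×10^-17 J.

|ΔE| = 1.84×10^-17 J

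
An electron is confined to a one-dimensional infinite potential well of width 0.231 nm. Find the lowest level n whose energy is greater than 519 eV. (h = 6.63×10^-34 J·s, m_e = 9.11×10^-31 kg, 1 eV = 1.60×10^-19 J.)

n = 9

E_1 = h²/(8m_eL²) = 1.130×10^-18 J = 7.062 eV.
Need n² > 519/7.062 = 73.49, i.e. n > 8.573.
The smallest integer satisfying this is n = 9.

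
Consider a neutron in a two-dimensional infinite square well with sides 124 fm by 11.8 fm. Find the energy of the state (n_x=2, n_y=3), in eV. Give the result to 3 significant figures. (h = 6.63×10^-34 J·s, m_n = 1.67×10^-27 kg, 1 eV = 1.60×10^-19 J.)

E = 1.33×10^7 eV

For a 2D rectangular well E = (h²/8m_n)·Σ n_i²/L_i² = (6.63×10^-34)²/(8·1.67×10^-27) · [2²/(124 fm)² + 3²/(11.8 fm)²].
Evaluating gives E = 2.135×10^-12 J = 1.33×10^7 eV.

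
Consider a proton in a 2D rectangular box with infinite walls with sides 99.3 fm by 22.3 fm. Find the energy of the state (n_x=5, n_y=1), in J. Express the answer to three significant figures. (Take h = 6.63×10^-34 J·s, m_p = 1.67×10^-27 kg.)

E = 1.50×10^-13 J

For a 2D rectangular well E = (h²/8m_p)·Σ n_i²/L_i² = (6.63×10^-34)²/(8·1.67×10^-27) · [5²/(99.3 fm)² + 1²/(22.3 fm)²].
Evaluating gives E = 1.50×10^-13 J.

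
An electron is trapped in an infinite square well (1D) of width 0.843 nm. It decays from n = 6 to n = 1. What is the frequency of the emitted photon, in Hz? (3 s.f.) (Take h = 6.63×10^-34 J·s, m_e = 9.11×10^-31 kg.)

E_1 = h²/(8m_eL²) = 8.487×10^-20 J and ΔE = (6² − 1²)E_1 = 2.970×10^-18 J.
f = ΔE/h = 2.970×10^-18/6.63×10^-34 = 4.48×10^15 Hz.

f = 4.48×10^15 Hz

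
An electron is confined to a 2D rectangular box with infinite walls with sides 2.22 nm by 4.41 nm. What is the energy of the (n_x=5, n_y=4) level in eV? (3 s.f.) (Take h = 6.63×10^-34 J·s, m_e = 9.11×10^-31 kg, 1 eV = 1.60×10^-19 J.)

E = 2.22 eV

For a 2D rectangular well E = (h²/8m_e)·Σ n_i²/L_i² = (6.63×10^-34)²/(8·9.11×10^-31) · [5²/(2.22 nm)² + 4²/(4.41 nm)²].
Evaluating gives E = 3.556×10^-19 J = 2.22 eV.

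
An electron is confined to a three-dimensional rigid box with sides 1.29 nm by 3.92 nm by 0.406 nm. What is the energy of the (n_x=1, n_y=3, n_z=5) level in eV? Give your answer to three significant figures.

E = 57.5 eV

For a 3D rectangular well E = (h²/8m_e)·Σ n_i²/L_i² = (6.626×10^-34)²/(8·9.109×10^-31) · [1²/(1.29 nm)² + 3²/(3.92 nm)² + 5²/(0.406 nm)²].
Evaluating gives E = 9.209×10^-18 J = 57.5 eV.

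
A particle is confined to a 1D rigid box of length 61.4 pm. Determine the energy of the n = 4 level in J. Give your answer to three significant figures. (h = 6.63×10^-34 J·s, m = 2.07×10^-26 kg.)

E_4 = 1.13×10^-20 J

For an infinite well E_n = n²h²/(8mL²), so E_1 = h²/(8mL²) = (6.63×10^-34)²/(8·2.07×10^-26·(6.14×10^-11 m)²) = 7.041×10^-22 J.
Then E_4 = 4²·E_1 = 16·7.041×10^-22 J = 1.13×10^-20 J.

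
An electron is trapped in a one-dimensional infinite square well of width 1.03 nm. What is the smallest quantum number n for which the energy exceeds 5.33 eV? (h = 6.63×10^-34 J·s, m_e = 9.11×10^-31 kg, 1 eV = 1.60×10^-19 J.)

E_1 = h²/(8m_eL²) = 5.685×10^-20 J = 0.3553 eV.
Need n² > 5.33/0.3553 = 15.00, i.e. n > 3.873.
The smallest integer satisfying this is n = 4.

n = 4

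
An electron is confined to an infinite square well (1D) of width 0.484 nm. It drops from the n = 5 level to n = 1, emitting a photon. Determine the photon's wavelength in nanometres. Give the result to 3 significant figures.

E_1 = h²/(8m_eL²) = 2.572×10^-19 J, so ΔE = (5² − 1²)E_1 = 6.173×10^-18 J.
λ = hc/ΔE = (6.626×10^-34·2.998×10^8)/6.173×10^-18 = 3.22×10^-8 m = 32.2 nm.

λ = 32.2 nm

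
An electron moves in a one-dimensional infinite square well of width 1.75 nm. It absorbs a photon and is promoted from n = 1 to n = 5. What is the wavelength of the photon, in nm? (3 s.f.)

E_1 = h²/(8m_eL²) = 1.967×10^-20 J, so ΔE = (5² − 1²)E_1 = 4.721×10^-19 J.
λ = hc/ΔE = (6.626×10^-34·2.998×10^8)/4.721×10^-19 = 4.21×10^-7 m = 421 nm.

λ = 421 nm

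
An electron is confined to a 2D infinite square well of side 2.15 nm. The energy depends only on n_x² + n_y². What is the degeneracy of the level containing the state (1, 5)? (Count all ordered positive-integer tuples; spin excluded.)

degeneracy = 2

The level has n_x² + n_y² = 26. The ordered positive-integer solutions are (1, 5), (5, 1).
That gives 2 states.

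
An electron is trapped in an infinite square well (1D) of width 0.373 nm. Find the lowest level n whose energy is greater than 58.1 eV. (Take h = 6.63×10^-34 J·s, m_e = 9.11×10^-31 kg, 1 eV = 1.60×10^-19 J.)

E_1 = h²/(8m_eL²) = 4.335×10^-19 J = 2.709 eV.
Need n² > 58.1/2.709 = 21.45, i.e. n > 4.631.
The smallest integer satisfying this is n = 5.

n = 5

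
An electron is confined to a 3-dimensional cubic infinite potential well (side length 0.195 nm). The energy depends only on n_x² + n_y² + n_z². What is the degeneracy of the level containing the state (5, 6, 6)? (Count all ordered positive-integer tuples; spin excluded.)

degeneracy = 3

The level has n_x² + n_y² + n_z² = 97. The ordered positive-integer solutions are (5, 6, 6), (6, 5, 6), (6, 6, 5).
That gives 3 states.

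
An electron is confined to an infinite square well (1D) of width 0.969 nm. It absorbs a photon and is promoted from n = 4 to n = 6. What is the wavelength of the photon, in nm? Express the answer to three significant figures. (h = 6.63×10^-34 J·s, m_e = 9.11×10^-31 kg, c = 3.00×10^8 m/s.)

λ = 155 nm

E_1 = h²/(8m_eL²) = 6.423×10^-20 J, so ΔE = (6² − 4²)E_1 = 1.285×10^-18 J.
λ = hc/ΔE = (6.63×10^-34·3.00×10^8)/1.285×10^-18 = 1.55×10^-7 m = 155 nm.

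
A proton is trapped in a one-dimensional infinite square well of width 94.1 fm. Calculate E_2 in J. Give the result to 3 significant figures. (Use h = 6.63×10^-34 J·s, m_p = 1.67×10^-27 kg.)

E_2 = 1.49×10^-14 J

For an infinite well E_n = n²h²/(8m_pL²), so E_1 = h²/(8m_pL²) = (6.63×10^-34)²/(8·1.67×10^-27·(9.41×10^-14 m)²) = 3.716×10^-15 J.
Then E_2 = 2²·E_1 = 4·3.716×10^-15 J = 1.49×10^-14 J.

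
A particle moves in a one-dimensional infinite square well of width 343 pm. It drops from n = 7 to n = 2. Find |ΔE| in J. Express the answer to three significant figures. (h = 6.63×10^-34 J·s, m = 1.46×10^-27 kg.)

E_1 = h²/(8mL²) = 3.199×10^-22 J.
|ΔE| = |7² − 2²|·E_1 = 45·3.199×10^-22 J = 1.44×10^-20 J.

|ΔE| = 1.44×10^-20 J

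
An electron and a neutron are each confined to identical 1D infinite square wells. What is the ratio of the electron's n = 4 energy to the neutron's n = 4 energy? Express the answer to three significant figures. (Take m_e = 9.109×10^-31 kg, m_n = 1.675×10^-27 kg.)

1.84×10^3

E_n ∝ 1/m at fixed n and L, so the ratio is m_n/m_e = 1.675×10^-27/9.109×10^-31 = 1.84×10^3.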